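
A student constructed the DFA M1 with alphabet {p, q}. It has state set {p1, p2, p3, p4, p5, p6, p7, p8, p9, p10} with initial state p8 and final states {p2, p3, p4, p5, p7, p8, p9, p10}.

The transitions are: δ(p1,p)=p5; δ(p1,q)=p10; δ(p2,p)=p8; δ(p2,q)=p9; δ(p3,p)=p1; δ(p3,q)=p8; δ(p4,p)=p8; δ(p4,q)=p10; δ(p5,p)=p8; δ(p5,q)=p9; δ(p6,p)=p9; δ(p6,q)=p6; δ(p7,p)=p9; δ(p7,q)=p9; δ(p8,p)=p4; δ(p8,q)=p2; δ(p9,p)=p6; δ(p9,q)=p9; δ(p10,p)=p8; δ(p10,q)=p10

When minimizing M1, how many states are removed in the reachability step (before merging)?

4

No path from p8 leads to p1, p3, p5, p7; the other 6 states are all reachable.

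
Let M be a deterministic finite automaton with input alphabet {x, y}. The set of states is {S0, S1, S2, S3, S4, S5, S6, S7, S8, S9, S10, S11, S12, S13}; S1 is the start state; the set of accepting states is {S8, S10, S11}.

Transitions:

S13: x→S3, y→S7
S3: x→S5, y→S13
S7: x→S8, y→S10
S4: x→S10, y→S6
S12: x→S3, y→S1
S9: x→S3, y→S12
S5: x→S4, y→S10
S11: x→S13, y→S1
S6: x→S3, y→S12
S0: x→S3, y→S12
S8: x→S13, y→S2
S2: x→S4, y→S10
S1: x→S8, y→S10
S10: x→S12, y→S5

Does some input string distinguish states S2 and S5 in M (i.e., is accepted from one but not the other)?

States {S0,S9,S11} cannot be reached from the start state, so discard them.
Initial partition by acceptance: {S8,S10} | {S1,S2,S3,S4,S5,S6,S7,S12,S13}.
Refine {S1,S2,S3,S4,S5,S6,S7,S12,S13} on symbol x: members go to different blocks, giving {S2,S3,S5,S6,S12,S13} and {S1,S4,S7}.
Split {S2,S3,S5,S6,S12,S13} by δ(·,x) → {S3,S6,S12,S13} and {S2,S5}.
Split {S3,S6,S12,S13} by δ(·,x) → {S6,S12,S13} and {S3}.
Refine {S6,S12,S13} on symbol y: members go to different blocks, giving {S12,S13} and {S6}.
Split {S1,S4,S7} by δ(·,y) → {S1,S7} and {S4}.
Stable partition: {S8,S10} | {S12,S13} | {S1,S7} | {S2,S5} | {S3} | {S6} | {S4} — 7 equivalence classes.
S2 and S5 lie in the same block of the stable partition, so they are equivalent — no string distinguishes them.

No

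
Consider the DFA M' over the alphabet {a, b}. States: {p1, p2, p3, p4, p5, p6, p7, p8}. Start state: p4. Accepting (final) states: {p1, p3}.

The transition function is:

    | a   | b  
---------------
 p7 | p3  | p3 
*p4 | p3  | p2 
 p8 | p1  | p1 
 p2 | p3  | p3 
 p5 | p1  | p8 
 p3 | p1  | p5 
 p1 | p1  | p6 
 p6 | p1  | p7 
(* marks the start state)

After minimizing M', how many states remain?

Every state is reachable, so we keep all 8.
P0 = {p1,p3} | {p2,p4,p5,p6,p7,p8}.
On input b, block {p2,p4,p5,p6,p7,p8} splits into {p2,p7,p8} and {p4,p5,p6}.
No further refinement is possible. Final partition (3 blocks): {p1,p3} | {p2,p7,p8} | {p4,p5,p6}.

3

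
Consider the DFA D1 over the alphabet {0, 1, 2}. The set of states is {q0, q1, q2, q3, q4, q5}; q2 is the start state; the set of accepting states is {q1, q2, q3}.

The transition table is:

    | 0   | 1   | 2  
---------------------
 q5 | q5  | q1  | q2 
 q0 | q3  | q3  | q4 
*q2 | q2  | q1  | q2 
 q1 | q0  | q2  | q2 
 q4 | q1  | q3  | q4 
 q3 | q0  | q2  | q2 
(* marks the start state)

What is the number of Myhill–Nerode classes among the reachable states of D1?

Reachable states from the start: {q0,q1,q2,q3,q4}. Unreachable: {q5} — drop them.
Initial partition by acceptance: {q1,q2,q3} | {q0,q4}.
On input 0, block {q1,q2,q3} splits into {q1,q3} and {q2}.
No further refinement is possible. Final partition (3 blocks): {q1,q3} | {q0,q4} | {q2}.

3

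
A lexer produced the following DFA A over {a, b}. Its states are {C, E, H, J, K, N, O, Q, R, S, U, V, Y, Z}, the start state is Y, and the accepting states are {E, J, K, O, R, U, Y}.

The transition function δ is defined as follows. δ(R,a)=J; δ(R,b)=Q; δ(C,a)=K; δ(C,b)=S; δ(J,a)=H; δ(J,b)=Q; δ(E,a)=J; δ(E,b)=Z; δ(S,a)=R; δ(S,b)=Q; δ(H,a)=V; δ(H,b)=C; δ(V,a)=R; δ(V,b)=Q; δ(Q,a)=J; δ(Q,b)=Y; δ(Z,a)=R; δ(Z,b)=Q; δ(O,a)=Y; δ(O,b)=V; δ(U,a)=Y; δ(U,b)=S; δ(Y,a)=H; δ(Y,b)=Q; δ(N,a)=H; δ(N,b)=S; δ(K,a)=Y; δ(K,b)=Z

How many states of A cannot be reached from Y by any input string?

4

Starting at Y and following transitions, the reachable set is {C, H, J, K, Q, R, S, V, Y, Z}. That leaves E, N, O, U unreachable — 4 in total.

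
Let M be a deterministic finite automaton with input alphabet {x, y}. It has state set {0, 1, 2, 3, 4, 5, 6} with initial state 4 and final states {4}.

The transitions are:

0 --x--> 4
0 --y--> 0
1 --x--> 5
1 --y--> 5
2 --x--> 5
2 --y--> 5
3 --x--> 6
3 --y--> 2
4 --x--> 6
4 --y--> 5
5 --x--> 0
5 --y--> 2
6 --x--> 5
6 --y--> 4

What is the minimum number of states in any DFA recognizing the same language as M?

5

First remove the unreachable states {1,3}; 5 states remain.
Start with accepting vs non-accepting: {4} | {0,2,5,6}.
Split {0,2,5,6} by δ(·,x) → {2,5,6} and {0}.
Split {2,5,6} by δ(·,x) → {2,6} and {5}.
On input y, block {2,6} splits into {2} and {6}.
Stable partition: {4} | {2} | {0} | {5} | {6} — 5 equivalence classes.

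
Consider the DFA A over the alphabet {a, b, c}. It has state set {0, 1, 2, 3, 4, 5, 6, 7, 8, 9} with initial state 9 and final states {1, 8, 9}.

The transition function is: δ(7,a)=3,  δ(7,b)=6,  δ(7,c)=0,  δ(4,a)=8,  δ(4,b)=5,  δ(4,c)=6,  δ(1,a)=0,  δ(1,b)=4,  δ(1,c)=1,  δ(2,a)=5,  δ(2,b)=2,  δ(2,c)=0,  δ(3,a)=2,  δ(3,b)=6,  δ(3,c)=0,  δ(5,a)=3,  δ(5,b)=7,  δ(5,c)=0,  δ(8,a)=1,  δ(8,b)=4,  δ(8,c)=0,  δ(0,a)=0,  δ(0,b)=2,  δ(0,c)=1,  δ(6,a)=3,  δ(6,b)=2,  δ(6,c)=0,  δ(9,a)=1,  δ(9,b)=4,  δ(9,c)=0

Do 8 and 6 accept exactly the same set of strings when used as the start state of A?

No

Every state is reachable, so we keep all 10.
Start with accepting vs non-accepting: {1,8,9} | {0,2,3,4,5,6,7}.
Split {1,8,9} by δ(·,a) → {8,9} and {1}.
Refine {0,2,3,4,5,6,7} on symbol a: members go to different blocks, giving {0,2,3,5,6,7} and {4}.
Refine {0,2,3,5,6,7} on symbol c: members go to different blocks, giving {2,3,5,6,7} and {0}.
No further refinement is possible. Final partition (5 blocks): {8,9} | {2,3,5,6,7} | {1} | {4} | {0}.
8 and 6 end up in different blocks, so they are distinguishable. For instance, the string 'ε' is accepted from only 8.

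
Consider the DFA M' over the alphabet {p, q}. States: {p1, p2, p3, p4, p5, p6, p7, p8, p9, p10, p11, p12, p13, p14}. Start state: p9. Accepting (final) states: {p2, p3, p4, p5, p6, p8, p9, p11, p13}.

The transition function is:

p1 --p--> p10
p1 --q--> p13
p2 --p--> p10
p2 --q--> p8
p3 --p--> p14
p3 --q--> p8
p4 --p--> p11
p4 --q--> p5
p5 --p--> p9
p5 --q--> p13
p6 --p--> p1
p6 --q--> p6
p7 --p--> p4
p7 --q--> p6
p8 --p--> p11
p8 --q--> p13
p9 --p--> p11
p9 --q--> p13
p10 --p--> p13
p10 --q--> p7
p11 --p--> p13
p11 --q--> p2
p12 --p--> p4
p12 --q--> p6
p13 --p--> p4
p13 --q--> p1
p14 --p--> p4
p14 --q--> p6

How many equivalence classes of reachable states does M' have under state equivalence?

First remove the unreachable states {p3,p12,p14}; 11 states remain.
Start with accepting vs non-accepting: {p2,p4,p5,p6,p8,p9,p11,p13} | {p1,p7,p10}.
On input p, block {p2,p4,p5,p6,p8,p9,p11,p13} splits into {p4,p5,p8,p9,p11,p13} and {p2,p6}.
On input q, block {p4,p5,p8,p9,p11,p13} splits into {p4,p5,p8,p9} and {p11} and {p13}.
Refine {p4,p5,p8,p9} on symbol p: members go to different blocks, giving {p4,p8,p9} and {p5}.
Split {p4,p8,p9} by δ(·,q) → {p8,p9} and {p4}.
On input p, block {p1,p7,p10} splits into {p1} and {p7} and {p10}.
On input p, block {p2,p6} splits into {p2} and {p6}.
No further refinement is possible. Final partition (10 blocks): {p8,p9} | {p1} | {p2} | {p11} | {p13} | {p5} | {p4} | {p7} | {p10} | {p6}.

10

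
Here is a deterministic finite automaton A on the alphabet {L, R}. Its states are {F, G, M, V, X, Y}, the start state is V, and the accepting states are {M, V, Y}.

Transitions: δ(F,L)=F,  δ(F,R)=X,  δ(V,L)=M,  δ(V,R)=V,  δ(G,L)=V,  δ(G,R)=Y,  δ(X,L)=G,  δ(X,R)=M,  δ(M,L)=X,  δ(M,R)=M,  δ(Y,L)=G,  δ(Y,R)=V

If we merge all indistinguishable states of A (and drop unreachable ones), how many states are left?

Reachable states from the start: {G,M,V,X,Y}. Unreachable: {F} — drop them.
Start with accepting vs non-accepting: {M,V,Y} | {G,X}.
On input L, block {M,V,Y} splits into {M,Y} and {V}.
Refine {M,Y} on symbol R: members go to different blocks, giving {M} and {Y}.
Refine {G,X} on symbol L: members go to different blocks, giving {G} and {X}.
The partition is now stable with 5 blocks: {M} | {G} | {V} | {Y} | {X}.

5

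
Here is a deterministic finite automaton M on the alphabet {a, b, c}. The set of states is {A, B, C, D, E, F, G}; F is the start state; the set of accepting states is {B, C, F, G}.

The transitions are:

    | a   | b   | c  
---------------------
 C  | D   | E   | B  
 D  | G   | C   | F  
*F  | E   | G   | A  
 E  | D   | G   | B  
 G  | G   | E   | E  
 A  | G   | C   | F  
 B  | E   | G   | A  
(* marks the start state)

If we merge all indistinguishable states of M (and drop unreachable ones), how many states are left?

Start with accepting vs non-accepting: {B,C,F,G} | {A,D,E}.
Refine {B,C,F,G} on symbol a: members go to different blocks, giving {B,C,F} and {G}.
On input b, block {B,C,F} splits into {B,F} and {C}.
Refine {A,D,E} on symbol a: members go to different blocks, giving {A,D} and {E}.
Stable partition: {B,F} | {A,D} | {G} | {C} | {E} — 5 equivalence classes.

5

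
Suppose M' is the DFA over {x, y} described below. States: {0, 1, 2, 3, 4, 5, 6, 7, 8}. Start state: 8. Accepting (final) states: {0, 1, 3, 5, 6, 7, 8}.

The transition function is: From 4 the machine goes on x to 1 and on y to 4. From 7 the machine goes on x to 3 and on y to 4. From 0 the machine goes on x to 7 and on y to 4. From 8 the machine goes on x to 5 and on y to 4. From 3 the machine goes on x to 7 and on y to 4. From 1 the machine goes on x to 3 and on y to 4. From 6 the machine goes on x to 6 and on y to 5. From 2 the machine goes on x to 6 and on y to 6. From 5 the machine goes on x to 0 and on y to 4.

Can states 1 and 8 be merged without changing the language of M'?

Yes

First remove the unreachable states {2,6}; 7 states remain.
Start with accepting vs non-accepting: {0,1,3,5,7,8} | {4}.
Stable partition: {0,1,3,5,7,8} | {4} — 2 equivalence classes.
1 and 8 lie in the same block of the stable partition, so they are equivalent — no string distinguishes them.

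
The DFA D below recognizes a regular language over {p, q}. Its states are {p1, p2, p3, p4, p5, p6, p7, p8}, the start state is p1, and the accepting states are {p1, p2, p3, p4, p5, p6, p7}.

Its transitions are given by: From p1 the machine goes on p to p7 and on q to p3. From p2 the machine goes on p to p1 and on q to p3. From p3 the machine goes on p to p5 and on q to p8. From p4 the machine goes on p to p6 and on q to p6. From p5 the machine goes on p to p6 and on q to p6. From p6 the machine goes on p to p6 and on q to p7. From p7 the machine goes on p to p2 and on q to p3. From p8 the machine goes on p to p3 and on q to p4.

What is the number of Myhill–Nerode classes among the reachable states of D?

5

Every state is reachable, so we keep all 8.
P0 = {p1,p2,p3,p4,p5,p6,p7} | {p8}.
Split {p1,p2,p3,p4,p5,p6,p7} by δ(·,q) → {p1,p2,p4,p5,p6,p7} and {p3}.
Split {p1,p2,p4,p5,p6,p7} by δ(·,q) → {p1,p2,p7} and {p4,p5,p6}.
Split {p4,p5,p6} by δ(·,q) → {p4,p5} and {p6}.
The partition is now stable with 5 blocks: {p1,p2,p7} | {p8} | {p3} | {p4,p5} | {p6}.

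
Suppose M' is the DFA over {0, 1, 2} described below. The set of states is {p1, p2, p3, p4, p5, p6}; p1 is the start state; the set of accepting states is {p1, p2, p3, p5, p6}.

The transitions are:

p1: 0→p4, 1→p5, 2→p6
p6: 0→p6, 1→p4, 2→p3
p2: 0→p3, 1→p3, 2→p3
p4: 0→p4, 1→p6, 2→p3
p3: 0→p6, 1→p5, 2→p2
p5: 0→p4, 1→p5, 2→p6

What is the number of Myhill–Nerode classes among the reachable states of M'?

5

Initial partition by acceptance: {p1,p2,p3,p5,p6} | {p4}.
Refine {p1,p2,p3,p5,p6} on symbol 0: members go to different blocks, giving {p2,p3,p6} and {p1,p5}.
Split {p2,p3,p6} by δ(·,1) → {p2} and {p3} and {p6}.
The partition is now stable with 5 blocks: {p2} | {p4} | {p1,p5} | {p3} | {p6}.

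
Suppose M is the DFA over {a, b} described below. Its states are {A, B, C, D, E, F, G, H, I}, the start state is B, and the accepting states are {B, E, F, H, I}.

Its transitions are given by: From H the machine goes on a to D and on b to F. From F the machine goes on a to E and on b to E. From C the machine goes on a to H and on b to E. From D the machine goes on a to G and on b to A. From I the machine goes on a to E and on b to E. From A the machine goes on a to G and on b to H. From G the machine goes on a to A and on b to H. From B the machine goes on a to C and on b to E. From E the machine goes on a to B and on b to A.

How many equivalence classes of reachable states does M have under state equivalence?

First remove the unreachable states {I}; 8 states remain.
Initial partition by acceptance: {B,E,F,H} | {A,C,D,G}.
On input a, block {B,E,F,H} splits into {B,H} and {E,F}.
Split {A,C,D,G} by δ(·,a) → {A,D,G} and {C}.
On input a, block {B,H} splits into {B} and {H}.
Split {A,D,G} by δ(·,b) → {A,G} and {D}.
On input a, block {E,F} splits into {E} and {F}.
Stable partition: {B} | {A,G} | {E} | {C} | {H} | {D} | {F} — 7 equivalence classes.

7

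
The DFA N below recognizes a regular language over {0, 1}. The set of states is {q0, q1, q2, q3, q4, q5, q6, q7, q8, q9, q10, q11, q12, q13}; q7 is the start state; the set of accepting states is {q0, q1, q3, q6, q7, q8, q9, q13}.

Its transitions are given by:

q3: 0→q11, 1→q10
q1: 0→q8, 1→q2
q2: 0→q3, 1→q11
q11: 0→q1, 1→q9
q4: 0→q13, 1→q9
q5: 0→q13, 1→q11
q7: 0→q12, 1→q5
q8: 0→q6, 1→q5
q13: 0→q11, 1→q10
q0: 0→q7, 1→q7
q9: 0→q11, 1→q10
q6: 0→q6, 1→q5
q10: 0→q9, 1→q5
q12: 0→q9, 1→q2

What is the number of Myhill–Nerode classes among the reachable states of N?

6

First remove the unreachable states {q0,q4}; 12 states remain.
Start with accepting vs non-accepting: {q1,q3,q6,q7,q8,q9,q13} | {q2,q5,q10,q11,q12}.
On input 0, block {q1,q3,q6,q7,q8,q9,q13} splits into {q3,q7,q9,q13} and {q1,q6,q8}.
Split {q2,q5,q10,q11,q12} by δ(·,0) → {q2,q5,q10,q12} and {q11}.
On input 0, block {q3,q7,q9,q13} splits into {q3,q9,q13} and {q7}.
On input 1, block {q2,q5,q10,q12} splits into {q2,q5} and {q10,q12}.
The partition is now stable with 6 blocks: {q3,q9,q13} | {q2,q5} | {q1,q6,q8} | {q11} | {q7} | {q10,q12}.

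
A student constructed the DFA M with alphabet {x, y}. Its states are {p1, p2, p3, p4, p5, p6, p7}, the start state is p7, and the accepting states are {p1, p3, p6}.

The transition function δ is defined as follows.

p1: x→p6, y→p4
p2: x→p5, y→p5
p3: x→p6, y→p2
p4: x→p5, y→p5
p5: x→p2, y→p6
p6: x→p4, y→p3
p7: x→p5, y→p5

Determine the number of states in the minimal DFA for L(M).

4

Reachable states from the start: {p2,p3,p4,p5,p6,p7}. Unreachable: {p1} — drop them.
Initial partition by acceptance: {p3,p6} | {p2,p4,p5,p7}.
On input x, block {p3,p6} splits into {p3} and {p6}.
Refine {p2,p4,p5,p7} on symbol y: members go to different blocks, giving {p2,p4,p7} and {p5}.
No further refinement is possible. Final partition (4 blocks): {p3} | {p2,p4,p7} | {p6} | {p5}.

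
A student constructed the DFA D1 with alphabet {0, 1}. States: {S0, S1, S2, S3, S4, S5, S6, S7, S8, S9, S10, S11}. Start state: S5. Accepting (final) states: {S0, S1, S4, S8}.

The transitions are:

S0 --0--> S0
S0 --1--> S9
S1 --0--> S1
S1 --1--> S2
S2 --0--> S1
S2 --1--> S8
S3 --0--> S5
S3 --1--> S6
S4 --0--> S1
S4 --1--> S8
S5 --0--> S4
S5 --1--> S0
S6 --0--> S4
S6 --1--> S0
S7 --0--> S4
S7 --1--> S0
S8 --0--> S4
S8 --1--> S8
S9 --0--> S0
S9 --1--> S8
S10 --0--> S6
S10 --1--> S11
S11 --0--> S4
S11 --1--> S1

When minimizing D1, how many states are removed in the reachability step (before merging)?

BFS from S5 reaches {S0, S1, S2, S4, S5, S8, S9}; the 5 state(s) S3, S6, S7, S10, S11 are never visited.

5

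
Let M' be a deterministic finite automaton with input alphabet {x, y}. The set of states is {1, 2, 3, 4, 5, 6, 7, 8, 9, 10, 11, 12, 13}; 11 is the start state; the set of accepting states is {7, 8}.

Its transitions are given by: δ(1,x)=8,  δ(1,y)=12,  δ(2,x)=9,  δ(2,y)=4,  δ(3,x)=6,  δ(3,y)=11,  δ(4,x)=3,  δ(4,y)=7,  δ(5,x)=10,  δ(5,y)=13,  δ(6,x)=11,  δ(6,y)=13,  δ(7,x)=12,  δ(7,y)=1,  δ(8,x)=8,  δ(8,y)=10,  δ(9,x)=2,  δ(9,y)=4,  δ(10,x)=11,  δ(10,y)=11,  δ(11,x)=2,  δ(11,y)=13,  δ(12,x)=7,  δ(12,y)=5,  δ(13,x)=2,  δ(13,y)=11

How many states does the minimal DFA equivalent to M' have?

All states are reachable from the start state.
Start with accepting vs non-accepting: {7,8} | {1,2,3,4,5,6,9,10,11,12,13}.
On input x, block {7,8} splits into {7} and {8}.
On input x, block {1,2,3,4,5,6,9,10,11,12,13} splits into {2,3,4,5,6,9,10,11,13} and {1} and {12}.
Split {2,3,4,5,6,9,10,11,13} by δ(·,y) → {2,3,5,6,9,10,11,13} and {4}.
On input y, block {2,3,5,6,9,10,11,13} splits into {3,5,6,10,11,13} and {2,9}.
Refine {3,5,6,10,11,13} on symbol x: members go to different blocks, giving {3,5,6,10} and {11,13}.
On input x, block {3,5,6,10} splits into {3,5} and {6,10}.
No further refinement is possible. Final partition (9 blocks): {7} | {3,5} | {8} | {1} | {12} | {4} | {2,9} | {11,13} | {6,10}.

9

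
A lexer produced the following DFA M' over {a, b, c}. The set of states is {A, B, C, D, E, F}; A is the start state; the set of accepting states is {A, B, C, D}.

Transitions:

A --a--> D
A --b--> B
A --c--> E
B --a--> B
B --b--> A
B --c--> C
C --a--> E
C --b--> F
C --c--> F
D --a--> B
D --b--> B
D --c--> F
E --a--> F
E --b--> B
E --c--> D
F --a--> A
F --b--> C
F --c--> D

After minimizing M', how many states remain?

6

All states are reachable from the start state.
P0 = {A,B,C,D} | {E,F}.
Refine {A,B,C,D} on symbol a: members go to different blocks, giving {A,B,D} and {C}.
Refine {A,B,D} on symbol c: members go to different blocks, giving {A,D} and {B}.
On input a, block {A,D} splits into {A} and {D}.
On input a, block {E,F} splits into {E} and {F}.
No further refinement is possible. Final partition (6 blocks): {A} | {E} | {C} | {B} | {D} | {F}.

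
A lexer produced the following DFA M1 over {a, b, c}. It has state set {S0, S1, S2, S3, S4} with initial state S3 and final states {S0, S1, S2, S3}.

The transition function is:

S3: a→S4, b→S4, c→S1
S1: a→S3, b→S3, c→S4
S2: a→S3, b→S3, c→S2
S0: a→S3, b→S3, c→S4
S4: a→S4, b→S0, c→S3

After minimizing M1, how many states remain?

States {S2} cannot be reached from the start state, so discard them.
Start with accepting vs non-accepting: {S0,S1,S3} | {S4}.
On input a, block {S0,S1,S3} splits into {S0,S1} and {S3}.
No further refinement is possible. Final partition (3 blocks): {S0,S1} | {S4} | {S3}.

3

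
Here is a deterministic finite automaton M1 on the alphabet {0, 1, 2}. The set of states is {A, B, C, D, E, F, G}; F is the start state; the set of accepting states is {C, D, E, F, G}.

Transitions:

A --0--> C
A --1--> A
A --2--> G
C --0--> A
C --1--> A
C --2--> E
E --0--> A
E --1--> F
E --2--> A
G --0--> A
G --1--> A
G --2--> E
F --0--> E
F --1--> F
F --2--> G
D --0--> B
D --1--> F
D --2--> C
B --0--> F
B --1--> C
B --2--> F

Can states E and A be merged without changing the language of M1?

Reachable states from the start: {A,C,E,F,G}. Unreachable: {B,D} — drop them.
Initial partition by acceptance: {C,E,F,G} | {A}.
Refine {C,E,F,G} on symbol 0: members go to different blocks, giving {C,E,G} and {F}.
Split {C,E,G} by δ(·,1) → {C,G} and {E}.
Stable partition: {C,G} | {A} | {F} | {E} — 4 equivalence classes.
E and A end up in different blocks, so they are distinguishable. For instance, the string 'ε' is accepted from only E.

No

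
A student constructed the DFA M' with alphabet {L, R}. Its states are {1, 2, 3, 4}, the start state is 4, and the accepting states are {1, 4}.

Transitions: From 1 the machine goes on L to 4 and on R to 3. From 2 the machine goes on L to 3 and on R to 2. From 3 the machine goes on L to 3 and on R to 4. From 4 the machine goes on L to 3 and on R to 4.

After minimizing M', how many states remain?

2

First remove the unreachable states {1,2}; 2 states remain.
Start with accepting vs non-accepting: {4} | {3}.
The partition is now stable with 2 blocks: {4} | {3}.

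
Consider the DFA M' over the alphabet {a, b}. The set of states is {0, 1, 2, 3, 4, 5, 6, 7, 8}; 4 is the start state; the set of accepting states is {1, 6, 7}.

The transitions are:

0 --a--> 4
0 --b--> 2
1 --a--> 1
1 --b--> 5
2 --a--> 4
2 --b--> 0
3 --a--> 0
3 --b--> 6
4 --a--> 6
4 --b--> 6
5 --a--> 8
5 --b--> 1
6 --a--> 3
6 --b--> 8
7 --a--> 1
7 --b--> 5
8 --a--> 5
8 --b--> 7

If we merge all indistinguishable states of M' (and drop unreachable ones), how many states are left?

6

Initial partition by acceptance: {1,6,7} | {0,2,3,4,5,8}.
Split {1,6,7} by δ(·,a) → {1,7} and {6}.
Refine {0,2,3,4,5,8} on symbol a: members go to different blocks, giving {0,2,3,5,8} and {4}.
Refine {0,2,3,5,8} on symbol a: members go to different blocks, giving {3,5,8} and {0,2}.
Refine {3,5,8} on symbol a: members go to different blocks, giving {5,8} and {3}.
Stable partition: {1,7} | {5,8} | {6} | {4} | {0,2} | {3} — 6 equivalence classes.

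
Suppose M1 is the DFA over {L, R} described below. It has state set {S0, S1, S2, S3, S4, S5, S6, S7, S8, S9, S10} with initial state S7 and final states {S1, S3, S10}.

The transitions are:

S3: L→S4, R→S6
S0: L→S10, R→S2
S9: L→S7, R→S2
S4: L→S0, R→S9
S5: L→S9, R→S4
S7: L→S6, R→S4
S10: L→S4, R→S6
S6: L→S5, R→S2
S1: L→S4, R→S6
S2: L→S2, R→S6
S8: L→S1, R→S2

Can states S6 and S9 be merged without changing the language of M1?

First remove the unreachable states {S1,S3,S8}; 8 states remain.
Start with accepting vs non-accepting: {S10} | {S0,S2,S4,S5,S6,S7,S9}.
On input L, block {S0,S2,S4,S5,S6,S7,S9} splits into {S2,S4,S5,S6,S7,S9} and {S0}.
Refine {S2,S4,S5,S6,S7,S9} on symbol L: members go to different blocks, giving {S2,S5,S6,S7,S9} and {S4}.
Refine {S2,S5,S6,S7,S9} on symbol R: members go to different blocks, giving {S2,S6,S9} and {S5,S7}.
Split {S2,S6,S9} by δ(·,L) → {S6,S9} and {S2}.
The partition is now stable with 6 blocks: {S10} | {S6,S9} | {S0} | {S4} | {S5,S7} | {S2}.
S6 and S9 lie in the same block of the stable partition, so they are equivalent — no string distinguishes them.

Yes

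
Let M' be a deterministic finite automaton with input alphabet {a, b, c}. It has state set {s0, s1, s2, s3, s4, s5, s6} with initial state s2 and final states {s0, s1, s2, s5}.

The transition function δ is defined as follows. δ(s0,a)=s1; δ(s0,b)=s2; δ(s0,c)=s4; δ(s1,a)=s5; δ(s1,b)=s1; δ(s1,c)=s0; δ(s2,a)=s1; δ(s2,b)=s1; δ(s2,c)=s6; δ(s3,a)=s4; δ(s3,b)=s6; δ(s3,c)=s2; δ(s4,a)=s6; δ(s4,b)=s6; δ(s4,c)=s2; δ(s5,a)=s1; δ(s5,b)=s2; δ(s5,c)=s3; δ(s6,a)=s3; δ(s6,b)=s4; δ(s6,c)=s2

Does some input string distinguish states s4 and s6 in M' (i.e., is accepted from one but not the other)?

Every state is reachable, so we keep all 7.
Start with accepting vs non-accepting: {s0,s1,s2,s5} | {s3,s4,s6}.
Refine {s0,s1,s2,s5} on symbol c: members go to different blocks, giving {s0,s2,s5} and {s1}.
Refine {s0,s2,s5} on symbol b: members go to different blocks, giving {s0,s5} and {s2}.
Stable partition: {s0,s5} | {s3,s4,s6} | {s1} | {s2} — 4 equivalence classes.
s4 and s6 lie in the same block of the stable partition, so they are equivalent — no string distinguishes them.

No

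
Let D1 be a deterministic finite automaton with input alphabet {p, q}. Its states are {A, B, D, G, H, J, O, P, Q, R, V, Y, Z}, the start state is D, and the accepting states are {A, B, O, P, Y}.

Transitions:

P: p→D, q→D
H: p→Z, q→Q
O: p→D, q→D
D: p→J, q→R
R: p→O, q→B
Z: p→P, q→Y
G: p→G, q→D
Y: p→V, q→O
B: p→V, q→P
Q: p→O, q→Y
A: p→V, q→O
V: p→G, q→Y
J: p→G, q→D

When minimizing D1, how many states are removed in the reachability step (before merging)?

4

No path from D leads to A, H, Q, Z; the other 9 states are all reachable.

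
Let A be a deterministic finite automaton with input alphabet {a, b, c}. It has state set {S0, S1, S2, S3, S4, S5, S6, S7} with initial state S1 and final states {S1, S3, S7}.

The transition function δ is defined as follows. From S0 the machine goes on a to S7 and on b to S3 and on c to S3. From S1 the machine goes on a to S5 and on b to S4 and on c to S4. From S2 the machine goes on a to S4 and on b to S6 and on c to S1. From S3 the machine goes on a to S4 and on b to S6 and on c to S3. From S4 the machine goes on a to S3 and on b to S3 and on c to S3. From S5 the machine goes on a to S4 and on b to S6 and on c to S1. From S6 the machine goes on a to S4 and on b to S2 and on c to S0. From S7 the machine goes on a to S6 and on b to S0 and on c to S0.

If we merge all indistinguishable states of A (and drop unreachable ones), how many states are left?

7

Initial partition by acceptance: {S1,S3,S7} | {S0,S2,S4,S5,S6}.
Refine {S1,S3,S7} on symbol c: members go to different blocks, giving {S1,S7} and {S3}.
Refine {S0,S2,S4,S5,S6} on symbol a: members go to different blocks, giving {S2,S5,S6} and {S0} and {S4}.
Split {S1,S7} by δ(·,b) → {S1} and {S7}.
Refine {S2,S5,S6} on symbol c: members go to different blocks, giving {S2,S5} and {S6}.
The partition is now stable with 7 blocks: {S1} | {S2,S5} | {S3} | {S0} | {S4} | {S7} | {S6}.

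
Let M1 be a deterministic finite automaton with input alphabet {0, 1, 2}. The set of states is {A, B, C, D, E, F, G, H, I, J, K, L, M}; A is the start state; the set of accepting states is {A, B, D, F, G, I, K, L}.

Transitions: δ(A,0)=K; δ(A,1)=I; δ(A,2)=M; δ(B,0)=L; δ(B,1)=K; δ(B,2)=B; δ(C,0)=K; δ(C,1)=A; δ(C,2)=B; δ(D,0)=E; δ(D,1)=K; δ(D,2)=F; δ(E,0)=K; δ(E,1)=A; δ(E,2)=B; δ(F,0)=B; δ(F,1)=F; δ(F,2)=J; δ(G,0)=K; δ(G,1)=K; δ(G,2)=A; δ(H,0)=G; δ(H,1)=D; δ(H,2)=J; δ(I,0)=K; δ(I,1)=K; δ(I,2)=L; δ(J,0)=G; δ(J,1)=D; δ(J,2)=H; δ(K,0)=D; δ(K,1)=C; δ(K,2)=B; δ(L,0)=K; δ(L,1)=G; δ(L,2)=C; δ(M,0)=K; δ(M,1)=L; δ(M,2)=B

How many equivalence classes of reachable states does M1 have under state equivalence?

8

Every state is reachable, so we keep all 13.
Initial partition by acceptance: {A,B,D,F,G,I,K,L} | {C,E,H,J,M}.
Refine {A,B,D,F,G,I,K,L} on symbol 0: members go to different blocks, giving {A,B,F,G,I,K,L} and {D}.
Split {A,B,F,G,I,K,L} by δ(·,0) → {A,B,F,G,I,L} and {K}.
Refine {A,B,F,G,I,L} on symbol 0: members go to different blocks, giving {A,G,I,L} and {B,F}.
On input 1, block {A,G,I,L} splits into {A,L} and {G,I}.
On input 0, block {C,E,H,J,M} splits into {C,E,M} and {H,J}.
Split {B,F} by δ(·,0) → {B} and {F}.
No further refinement is possible. Final partition (8 blocks): {A,L} | {C,E,M} | {D} | {K} | {B} | {G,I} | {H,J} | {F}.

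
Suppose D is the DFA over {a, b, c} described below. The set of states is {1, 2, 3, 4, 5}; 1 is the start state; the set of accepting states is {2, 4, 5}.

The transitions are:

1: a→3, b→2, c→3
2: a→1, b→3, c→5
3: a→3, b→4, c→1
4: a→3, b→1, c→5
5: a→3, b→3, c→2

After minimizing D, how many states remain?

2

Start with accepting vs non-accepting: {2,4,5} | {1,3}.
No further refinement is possible. Final partition (2 blocks): {2,4,5} | {1,3}.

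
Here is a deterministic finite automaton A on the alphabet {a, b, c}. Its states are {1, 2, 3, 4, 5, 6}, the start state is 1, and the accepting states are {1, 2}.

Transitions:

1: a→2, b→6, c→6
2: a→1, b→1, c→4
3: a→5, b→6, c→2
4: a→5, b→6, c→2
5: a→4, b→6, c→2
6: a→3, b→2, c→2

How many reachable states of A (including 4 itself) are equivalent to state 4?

Initial partition by acceptance: {1,2} | {3,4,5,6}.
On input b, block {1,2} splits into {1} and {2}.
On input b, block {3,4,5,6} splits into {3,4,5} and {6}.
The partition is now stable with 4 blocks: {1} | {3,4,5} | {2} | {6}.
The equivalence class containing 4 is {3,4,5}, of size 3.

3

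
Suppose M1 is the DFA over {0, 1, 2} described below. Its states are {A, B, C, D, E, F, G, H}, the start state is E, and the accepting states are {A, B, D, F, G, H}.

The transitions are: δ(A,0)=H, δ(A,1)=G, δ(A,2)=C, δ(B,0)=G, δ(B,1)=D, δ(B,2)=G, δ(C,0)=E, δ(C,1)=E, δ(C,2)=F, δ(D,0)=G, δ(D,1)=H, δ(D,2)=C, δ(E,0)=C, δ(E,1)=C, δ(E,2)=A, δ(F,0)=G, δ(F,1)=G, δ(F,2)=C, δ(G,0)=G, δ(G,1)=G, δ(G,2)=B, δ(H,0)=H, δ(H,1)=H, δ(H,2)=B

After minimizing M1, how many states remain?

All states are reachable from the start state.
Initial partition by acceptance: {A,B,D,F,G,H} | {C,E}.
Refine {A,B,D,F,G,H} on symbol 2: members go to different blocks, giving {A,D,F} and {B,G,H}.
Refine {B,G,H} on symbol 1: members go to different blocks, giving {G,H} and {B}.
No further refinement is possible. Final partition (4 blocks): {A,D,F} | {C,E} | {G,H} | {B}.

4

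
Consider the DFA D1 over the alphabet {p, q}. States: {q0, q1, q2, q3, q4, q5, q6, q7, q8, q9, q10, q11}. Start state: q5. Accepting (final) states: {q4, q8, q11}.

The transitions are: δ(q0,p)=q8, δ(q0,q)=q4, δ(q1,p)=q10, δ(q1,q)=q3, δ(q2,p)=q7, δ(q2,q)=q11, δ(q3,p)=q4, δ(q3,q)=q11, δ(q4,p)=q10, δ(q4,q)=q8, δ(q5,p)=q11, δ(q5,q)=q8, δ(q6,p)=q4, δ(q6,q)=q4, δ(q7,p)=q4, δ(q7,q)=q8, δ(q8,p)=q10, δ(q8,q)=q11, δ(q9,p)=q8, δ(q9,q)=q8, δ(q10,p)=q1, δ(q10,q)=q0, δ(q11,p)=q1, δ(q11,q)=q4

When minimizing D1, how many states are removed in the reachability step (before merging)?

Starting at q5 and following transitions, the reachable set is {q0, q1, q3, q4, q5, q8, q10, q11}. That leaves q2, q6, q7, q9 unreachable — 4 in total.

4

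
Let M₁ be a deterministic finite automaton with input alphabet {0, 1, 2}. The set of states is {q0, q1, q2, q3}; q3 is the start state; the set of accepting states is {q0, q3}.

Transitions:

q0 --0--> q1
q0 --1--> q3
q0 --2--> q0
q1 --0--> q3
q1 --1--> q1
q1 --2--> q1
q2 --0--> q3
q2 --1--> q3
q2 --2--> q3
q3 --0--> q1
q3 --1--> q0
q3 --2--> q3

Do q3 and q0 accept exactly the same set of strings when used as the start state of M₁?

States {q2} cannot be reached from the start state, so discard them.
Start with accepting vs non-accepting: {q0,q3} | {q1}.
Stable partition: {q0,q3} | {q1} — 2 equivalence classes.
q3 and q0 lie in the same block of the stable partition, so they are equivalent — no string distinguishes them.

Yes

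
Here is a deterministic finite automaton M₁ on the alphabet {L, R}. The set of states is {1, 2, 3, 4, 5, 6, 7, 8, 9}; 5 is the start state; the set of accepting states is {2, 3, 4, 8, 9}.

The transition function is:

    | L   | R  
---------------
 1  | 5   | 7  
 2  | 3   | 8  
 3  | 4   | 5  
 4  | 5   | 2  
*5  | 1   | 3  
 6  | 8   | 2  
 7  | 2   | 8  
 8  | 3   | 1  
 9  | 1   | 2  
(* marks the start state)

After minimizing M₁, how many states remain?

Reachable states from the start: {1,2,3,4,5,7,8}. Unreachable: {6,9} — drop them.
P0 = {2,3,4,8} | {1,5,7}.
Split {2,3,4,8} by δ(·,L) → {2,3,8} and {4}.
Split {2,3,8} by δ(·,L) → {2,8} and {3}.
Split {2,8} by δ(·,R) → {2} and {8}.
On input L, block {1,5,7} splits into {1,5} and {7}.
On input R, block {1,5} splits into {1} and {5}.
The partition is now stable with 7 blocks: {2} | {1} | {4} | {3} | {8} | {7} | {5}.

7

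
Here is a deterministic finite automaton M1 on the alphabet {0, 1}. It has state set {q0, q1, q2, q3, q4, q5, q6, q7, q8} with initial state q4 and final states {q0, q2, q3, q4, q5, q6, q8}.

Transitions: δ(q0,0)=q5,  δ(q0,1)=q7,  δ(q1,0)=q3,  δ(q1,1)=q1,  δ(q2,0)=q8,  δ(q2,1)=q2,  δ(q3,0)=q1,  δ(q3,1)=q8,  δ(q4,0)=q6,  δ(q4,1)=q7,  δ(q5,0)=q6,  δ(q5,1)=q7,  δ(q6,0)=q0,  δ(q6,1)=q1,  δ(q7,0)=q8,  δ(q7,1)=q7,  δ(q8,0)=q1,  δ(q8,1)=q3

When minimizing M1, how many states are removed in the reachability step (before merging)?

BFS from q4 reaches {q0, q1, q3, q4, q5, q6, q7, q8}; the 1 state(s) q2 are never visited.

1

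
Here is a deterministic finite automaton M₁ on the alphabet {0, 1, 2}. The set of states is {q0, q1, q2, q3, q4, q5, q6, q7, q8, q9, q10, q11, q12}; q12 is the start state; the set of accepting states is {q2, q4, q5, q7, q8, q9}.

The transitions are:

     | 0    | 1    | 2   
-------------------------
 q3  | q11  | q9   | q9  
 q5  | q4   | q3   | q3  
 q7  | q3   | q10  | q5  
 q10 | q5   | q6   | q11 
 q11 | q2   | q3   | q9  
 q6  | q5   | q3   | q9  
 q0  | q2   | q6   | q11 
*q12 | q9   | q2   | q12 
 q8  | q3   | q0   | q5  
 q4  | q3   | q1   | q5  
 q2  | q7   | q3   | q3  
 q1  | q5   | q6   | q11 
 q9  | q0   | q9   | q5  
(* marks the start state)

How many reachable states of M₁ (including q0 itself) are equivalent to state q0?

3

First remove the unreachable states {q8}; 12 states remain.
P0 = {q2,q4,q5,q7,q9} | {q0,q1,q3,q6,q10,q11,q12}.
On input 0, block {q2,q4,q5,q7,q9} splits into {q4,q7,q9} and {q2,q5}.
Split {q4,q7,q9} by δ(·,1) → {q4,q7} and {q9}.
Refine {q0,q1,q3,q6,q10,q11,q12} on symbol 0: members go to different blocks, giving {q0,q1,q6,q10,q11} and {q3} and {q12}.
On input 1, block {q0,q1,q6,q10,q11} splits into {q0,q1,q10} and {q6,q11}.
Stable partition: {q4,q7} | {q0,q1,q10} | {q2,q5} | {q9} | {q3} | {q12} | {q6,q11} — 7 equivalence classes.
State q0 belongs to the block {q0,q1,q10}, which has 3 states.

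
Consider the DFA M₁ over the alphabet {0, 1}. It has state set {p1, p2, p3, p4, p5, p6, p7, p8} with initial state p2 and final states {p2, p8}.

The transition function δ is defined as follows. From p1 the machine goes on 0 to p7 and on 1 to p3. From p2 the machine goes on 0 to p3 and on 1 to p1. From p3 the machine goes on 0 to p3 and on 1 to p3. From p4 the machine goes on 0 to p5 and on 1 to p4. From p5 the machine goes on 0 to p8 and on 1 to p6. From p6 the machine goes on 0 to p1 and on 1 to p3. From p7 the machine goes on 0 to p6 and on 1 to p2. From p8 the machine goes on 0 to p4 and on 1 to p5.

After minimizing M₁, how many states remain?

States {p4,p5,p8} cannot be reached from the start state, so discard them.
Initial partition by acceptance: {p2} | {p1,p3,p6,p7}.
Refine {p1,p3,p6,p7} on symbol 1: members go to different blocks, giving {p1,p3,p6} and {p7}.
Refine {p1,p3,p6} on symbol 0: members go to different blocks, giving {p3,p6} and {p1}.
Split {p3,p6} by δ(·,0) → {p3} and {p6}.
No further refinement is possible. Final partition (5 blocks): {p2} | {p3} | {p7} | {p1} | {p6}.

5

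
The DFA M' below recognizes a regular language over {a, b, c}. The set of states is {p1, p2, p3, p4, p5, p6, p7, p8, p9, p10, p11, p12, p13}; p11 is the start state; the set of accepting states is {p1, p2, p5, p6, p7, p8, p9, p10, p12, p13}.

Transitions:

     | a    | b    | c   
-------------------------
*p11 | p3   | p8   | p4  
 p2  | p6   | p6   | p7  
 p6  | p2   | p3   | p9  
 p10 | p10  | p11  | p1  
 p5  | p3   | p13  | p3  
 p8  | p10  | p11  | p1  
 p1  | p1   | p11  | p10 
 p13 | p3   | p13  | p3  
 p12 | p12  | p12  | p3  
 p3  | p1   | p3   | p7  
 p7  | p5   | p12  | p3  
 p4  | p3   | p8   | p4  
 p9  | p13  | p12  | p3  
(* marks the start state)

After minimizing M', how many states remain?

6

States {p2,p6,p9} cannot be reached from the start state, so discard them.
P0 = {p1,p5,p7,p8,p10,p12,p13} | {p3,p4,p11}.
Refine {p1,p5,p7,p8,p10,p12,p13} on symbol a: members go to different blocks, giving {p1,p7,p8,p10,p12} and {p5,p13}.
Refine {p1,p7,p8,p10,p12} on symbol a: members go to different blocks, giving {p1,p8,p10,p12} and {p7}.
Refine {p1,p8,p10,p12} on symbol b: members go to different blocks, giving {p1,p8,p10} and {p12}.
On input a, block {p3,p4,p11} splits into {p4,p11} and {p3}.
No further refinement is possible. Final partition (6 blocks): {p1,p8,p10} | {p4,p11} | {p5,p13} | {p7} | {p12} | {p3}.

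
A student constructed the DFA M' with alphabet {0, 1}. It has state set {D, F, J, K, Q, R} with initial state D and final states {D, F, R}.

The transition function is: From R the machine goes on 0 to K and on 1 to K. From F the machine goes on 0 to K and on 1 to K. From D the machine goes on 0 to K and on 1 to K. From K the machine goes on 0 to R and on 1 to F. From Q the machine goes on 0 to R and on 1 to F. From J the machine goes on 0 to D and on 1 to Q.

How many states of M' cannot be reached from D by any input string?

Starting at D and following transitions, the reachable set is {D, F, K, R}. That leaves J, Q unreachable — 2 in total.

2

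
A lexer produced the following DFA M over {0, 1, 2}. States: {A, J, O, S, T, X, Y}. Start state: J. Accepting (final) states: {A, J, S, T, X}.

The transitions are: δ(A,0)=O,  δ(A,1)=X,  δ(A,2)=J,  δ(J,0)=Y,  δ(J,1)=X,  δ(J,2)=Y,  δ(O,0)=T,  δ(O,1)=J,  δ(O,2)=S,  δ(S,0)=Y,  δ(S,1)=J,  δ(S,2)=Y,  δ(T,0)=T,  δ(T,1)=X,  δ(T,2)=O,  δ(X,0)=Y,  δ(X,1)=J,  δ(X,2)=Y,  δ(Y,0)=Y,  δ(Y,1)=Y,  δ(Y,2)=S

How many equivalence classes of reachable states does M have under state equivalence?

2

States {A,O,T} cannot be reached from the start state, so discard them.
P0 = {J,S,X} | {Y}.
The partition is now stable with 2 blocks: {J,S,X} | {Y}.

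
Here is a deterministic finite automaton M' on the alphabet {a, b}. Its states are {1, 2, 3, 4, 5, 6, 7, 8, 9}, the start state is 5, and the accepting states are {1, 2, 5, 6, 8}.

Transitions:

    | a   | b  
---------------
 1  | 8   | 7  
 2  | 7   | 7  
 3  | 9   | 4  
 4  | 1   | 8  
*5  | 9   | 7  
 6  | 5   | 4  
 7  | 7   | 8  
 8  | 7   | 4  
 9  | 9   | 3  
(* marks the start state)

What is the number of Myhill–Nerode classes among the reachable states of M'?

States {2,6} cannot be reached from the start state, so discard them.
Start with accepting vs non-accepting: {1,5,8} | {3,4,7,9}.
Split {1,5,8} by δ(·,a) → {5,8} and {1}.
On input a, block {3,4,7,9} splits into {3,7,9} and {4}.
On input b, block {5,8} splits into {5} and {8}.
On input b, block {3,7,9} splits into {3} and {7} and {9}.
No further refinement is possible. Final partition (7 blocks): {5} | {3} | {1} | {4} | {8} | {7} | {9}.

7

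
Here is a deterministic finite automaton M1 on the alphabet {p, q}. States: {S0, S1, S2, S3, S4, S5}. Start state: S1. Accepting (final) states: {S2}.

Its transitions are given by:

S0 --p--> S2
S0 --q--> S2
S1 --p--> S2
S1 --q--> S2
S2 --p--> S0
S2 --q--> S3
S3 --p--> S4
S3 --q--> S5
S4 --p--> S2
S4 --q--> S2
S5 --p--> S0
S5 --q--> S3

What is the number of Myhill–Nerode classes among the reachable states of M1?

Every state is reachable, so we keep all 6.
P0 = {S2} | {S0,S1,S3,S4,S5}.
Split {S0,S1,S3,S4,S5} by δ(·,p) → {S0,S1,S4} and {S3,S5}.
No further refinement is possible. Final partition (3 blocks): {S2} | {S0,S1,S4} | {S3,S5}.

3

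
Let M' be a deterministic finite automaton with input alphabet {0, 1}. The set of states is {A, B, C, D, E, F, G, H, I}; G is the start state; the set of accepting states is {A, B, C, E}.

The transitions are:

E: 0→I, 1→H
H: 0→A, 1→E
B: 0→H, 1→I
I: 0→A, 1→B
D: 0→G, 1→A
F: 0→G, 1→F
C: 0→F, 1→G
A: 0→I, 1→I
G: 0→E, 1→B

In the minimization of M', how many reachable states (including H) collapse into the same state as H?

States {C,D,F} cannot be reached from the start state, so discard them.
Initial partition by acceptance: {A,B,E} | {G,H,I}.
Stable partition: {A,B,E} | {G,H,I} — 2 equivalence classes.
The equivalence class containing H is {G,H,I}, of size 3.

3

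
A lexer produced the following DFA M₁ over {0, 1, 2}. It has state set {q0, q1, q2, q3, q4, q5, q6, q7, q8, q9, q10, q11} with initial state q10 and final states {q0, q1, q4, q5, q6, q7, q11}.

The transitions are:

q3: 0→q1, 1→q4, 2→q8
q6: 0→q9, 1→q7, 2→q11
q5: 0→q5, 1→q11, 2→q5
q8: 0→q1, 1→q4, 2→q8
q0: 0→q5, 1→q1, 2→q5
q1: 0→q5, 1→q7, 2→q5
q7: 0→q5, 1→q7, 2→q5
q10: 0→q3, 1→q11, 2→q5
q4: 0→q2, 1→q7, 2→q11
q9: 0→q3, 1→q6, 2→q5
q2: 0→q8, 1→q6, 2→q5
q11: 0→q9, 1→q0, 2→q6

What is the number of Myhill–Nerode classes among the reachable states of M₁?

5

Start with accepting vs non-accepting: {q0,q1,q4,q5,q6,q7,q11} | {q2,q3,q8,q9,q10}.
Split {q0,q1,q4,q5,q6,q7,q11} by δ(·,0) → {q0,q1,q5,q7} and {q4,q6,q11}.
Refine {q0,q1,q5,q7} on symbol 1: members go to different blocks, giving {q0,q1,q7} and {q5}.
On input 0, block {q2,q3,q8,q9,q10} splits into {q2,q9,q10} and {q3,q8}.
Stable partition: {q0,q1,q7} | {q2,q9,q10} | {q4,q6,q11} | {q5} | {q3,q8} — 5 equivalence classes.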